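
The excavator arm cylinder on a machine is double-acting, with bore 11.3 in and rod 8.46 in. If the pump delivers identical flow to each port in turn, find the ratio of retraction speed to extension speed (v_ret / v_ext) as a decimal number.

v_ret/v_ext ≈ 2.28

Cap-side area A_cap = π/4 × (11.3 in)² = 100.3 in^2
Rod-side annular area A_ann = π/4 × (11.3² − 8.46²) = 44.08 in^2
For equal Q, v ∝ 1/A, so v_ret/v_ext = A_cap/A_ann.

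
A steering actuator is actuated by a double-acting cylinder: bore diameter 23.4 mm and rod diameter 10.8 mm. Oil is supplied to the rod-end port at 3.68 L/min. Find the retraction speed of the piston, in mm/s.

Rod-side annular area A_ann = π/4 × (23.4² − 10.8²) = 338.4 mm^2
Flow into the rod-end port fills the annular volume.
v = Q / A

v ≈ 181 mm/s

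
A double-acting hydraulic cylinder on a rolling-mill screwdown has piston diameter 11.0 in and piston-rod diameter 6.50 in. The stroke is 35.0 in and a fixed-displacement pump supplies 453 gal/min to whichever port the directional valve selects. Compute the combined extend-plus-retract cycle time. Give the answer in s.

Cap-side area A_cap = π/4 × (11.0 in)² = 95.03 in^2
Rod-side annular area A_ann = π/4 × (11.0² − 6.50²) = 61.85 in^2
t_ext = A_cap·L/Q = 1.907 s
t_ret = A_ann·L/Q = 1.241 s
t_cycle = t_ext + t_ret

t ≈ 3.15 s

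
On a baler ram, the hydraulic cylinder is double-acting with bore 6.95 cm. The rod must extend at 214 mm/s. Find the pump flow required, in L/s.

Q ≈ 0.812 L/s

Cap-side area A_cap = π/4 × (6.95 cm)² = 37.94 cm^2
Q = A × v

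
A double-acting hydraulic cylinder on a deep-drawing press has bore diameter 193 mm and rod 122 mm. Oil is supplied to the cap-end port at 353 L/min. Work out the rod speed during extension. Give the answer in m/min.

v ≈ 12.1 m/min

Cap-side area A_cap = π/4 × (193 mm)² = 29260 mm^2
v = Q / A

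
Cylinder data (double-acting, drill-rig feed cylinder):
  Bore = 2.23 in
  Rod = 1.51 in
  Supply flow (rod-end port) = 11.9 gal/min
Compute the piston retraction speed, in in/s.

Rod-side annular area A_ann = π/4 × (2.23² − 1.51²) = 2.115 in^2
Flow into the rod-end port fills the annular volume.
v = Q / A

v ≈ 21.7 in/s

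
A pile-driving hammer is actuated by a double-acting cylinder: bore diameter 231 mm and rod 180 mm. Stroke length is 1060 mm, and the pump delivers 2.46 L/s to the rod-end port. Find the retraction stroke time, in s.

t ≈ 7.09 s

Rod-side annular area A_ann = π/4 × (231² − 180²) = 16460 mm^2
Swept volume V = A × L; t = V / Q = A·L / Q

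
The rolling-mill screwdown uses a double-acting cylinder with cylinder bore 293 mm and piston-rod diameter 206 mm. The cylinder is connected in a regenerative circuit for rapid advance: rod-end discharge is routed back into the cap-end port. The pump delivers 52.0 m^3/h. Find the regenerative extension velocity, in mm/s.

In regeneration the rod-end outflow joins the pump flow into the cap end, so the net volume the pump must supply per unit advance equals the rod cross-section area.
Rod cross-section A_rod = π/4 × (206 mm)² = 33330 mm^2
v = Q_pump / A_rod

v ≈ 433 mm/s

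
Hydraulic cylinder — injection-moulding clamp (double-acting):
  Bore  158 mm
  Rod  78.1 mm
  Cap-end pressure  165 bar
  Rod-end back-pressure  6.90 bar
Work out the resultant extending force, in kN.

F ≈ 313 kN

Cap-side area A_cap = π/4 × (158 mm)² = 19610 mm^2
Rod-side annular area A_ann = π/4 × (158² − 78.1²) = 14820 mm^2
Net thrust = P_cap·A_cap − P_rod·A_ann = 323.5 kN − 10.22 kN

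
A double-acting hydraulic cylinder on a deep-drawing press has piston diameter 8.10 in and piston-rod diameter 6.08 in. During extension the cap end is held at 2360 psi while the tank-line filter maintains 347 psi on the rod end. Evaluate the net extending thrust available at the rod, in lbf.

Cap-side area A_cap = π/4 × (8.10 in)² = 51.53 in^2
Rod-side annular area A_ann = π/4 × (8.10² − 6.08²) = 22.50 in^2
Net thrust = P_cap·A_cap − P_rod·A_ann = 1.216e5 lbf − 7806 lbf

F ≈ 1.14e5 lbf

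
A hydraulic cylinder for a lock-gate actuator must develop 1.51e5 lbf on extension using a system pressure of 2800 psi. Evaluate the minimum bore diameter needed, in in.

D ≈ 8.29 in

Extension force acts on the full piston face: F = P × (π/4)D².
D = √(4F / (πP)) = √(4 × 1.51e5 lbf / (π × 2800 psi))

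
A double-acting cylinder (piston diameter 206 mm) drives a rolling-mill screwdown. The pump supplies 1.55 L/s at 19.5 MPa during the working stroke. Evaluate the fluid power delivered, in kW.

W ≈ 30.2 kW

Hydraulic power = P × Q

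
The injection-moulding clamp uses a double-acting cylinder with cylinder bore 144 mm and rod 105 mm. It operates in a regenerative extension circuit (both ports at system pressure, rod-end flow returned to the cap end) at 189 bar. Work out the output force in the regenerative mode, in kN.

F ≈ 164 kN

With equal pressure on both faces, forces on the annular region cancel; the net push is pressure × rod cross-section.
Rod cross-section A_rod = π/4 × (105 mm)² = 8659 mm^2
F = P × A_rod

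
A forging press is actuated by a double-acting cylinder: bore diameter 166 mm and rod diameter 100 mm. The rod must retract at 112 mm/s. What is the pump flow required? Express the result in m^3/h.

Q ≈ 5.56 m^3/h

Rod-side annular area A_ann = π/4 × (166² − 100²) = 13790 mm^2
Q = A × v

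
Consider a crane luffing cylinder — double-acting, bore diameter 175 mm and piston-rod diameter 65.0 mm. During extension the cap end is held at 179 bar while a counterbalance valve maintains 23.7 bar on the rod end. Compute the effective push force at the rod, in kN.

F ≈ 381 kN

Cap-side area A_cap = π/4 × (175 mm)² = 24050 mm^2
Rod-side annular area A_ann = π/4 × (175² − 65.0²) = 20730 mm^2
Net thrust = P_cap·A_cap − P_rod·A_ann = 430.5 kN − 49.14 kN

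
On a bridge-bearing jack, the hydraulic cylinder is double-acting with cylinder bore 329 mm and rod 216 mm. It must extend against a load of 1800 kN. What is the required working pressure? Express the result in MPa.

Cap-side area A_cap = π/4 × (329 mm)² = 85010 mm^2
P = F / A = 1800 kN / A

P ≈ 21.2 MPa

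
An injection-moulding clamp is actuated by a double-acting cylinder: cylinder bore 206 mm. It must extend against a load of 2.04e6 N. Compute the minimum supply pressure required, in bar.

P ≈ 612 bar

Cap-side area A_cap = π/4 × (206 mm)² = 33330 mm^2
P = F / A = 2.04e6 N / A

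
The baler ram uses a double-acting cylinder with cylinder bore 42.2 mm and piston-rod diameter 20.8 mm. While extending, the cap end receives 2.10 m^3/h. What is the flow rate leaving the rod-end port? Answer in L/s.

Cap-side area A_cap = π/4 × (42.2 mm)² = 1399 mm^2
Rod-side annular area A_ann = π/4 × (42.2² − 20.8²) = 1059 mm^2
Piston speed v = Q_in/A_cap; rod-end outflow Q_out = v × A_ann = Q_in × A_ann/A_cap.

Q_out ≈ 0.442 L/s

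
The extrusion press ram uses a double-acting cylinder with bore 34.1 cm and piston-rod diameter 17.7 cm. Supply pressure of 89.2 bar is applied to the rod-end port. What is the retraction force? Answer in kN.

F ≈ 595 kN

Rod-side annular area A_ann = π/4 × (34.1² − 17.7²) = 667.2 cm^2
On retraction the pressure acts on the annular area (bore minus rod).
F = P × A_ann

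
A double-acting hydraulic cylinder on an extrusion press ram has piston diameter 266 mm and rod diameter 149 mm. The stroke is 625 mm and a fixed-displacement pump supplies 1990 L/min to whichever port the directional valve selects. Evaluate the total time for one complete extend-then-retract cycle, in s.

t ≈ 1.77 s

Cap-side area A_cap = π/4 × (266 mm)² = 55570 mm^2
Rod-side annular area A_ann = π/4 × (266² − 149²) = 38140 mm^2
t_ext = A_cap·L/Q = 1.047 s
t_ret = A_ann·L/Q = 0.7186 s
t_cycle = t_ext + t_ret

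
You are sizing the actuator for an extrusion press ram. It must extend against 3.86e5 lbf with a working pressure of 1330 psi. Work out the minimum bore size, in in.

D ≈ 19.2 in

Extension force acts on the full piston face: F = P × (π/4)D².
D = √(4F / (πP)) = √(4 × 3.86e5 lbf / (π × 1330 psi))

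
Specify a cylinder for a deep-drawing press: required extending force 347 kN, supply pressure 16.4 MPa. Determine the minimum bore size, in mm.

Extension force acts on the full piston face: F = P × (π/4)D².
D = √(4F / (πP)) = √(4 × 347 kN / (π × 16.4 MPa))

D ≈ 164 mm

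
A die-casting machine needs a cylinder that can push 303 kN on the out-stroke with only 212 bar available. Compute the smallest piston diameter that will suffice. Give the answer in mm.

Extension force acts on the full piston face: F = P × (π/4)D².
D = √(4F / (πP)) = √(4 × 303 kN / (π × 212 bar))

D ≈ 135 mm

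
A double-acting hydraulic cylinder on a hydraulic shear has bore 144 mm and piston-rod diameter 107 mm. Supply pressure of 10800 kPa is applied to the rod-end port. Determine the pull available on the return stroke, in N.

F ≈ 78800 N

Rod-side annular area A_ann = π/4 × (144² − 107²) = 7294 mm^2
On retraction the pressure acts on the annular area (bore minus rod).
F = P × A_ann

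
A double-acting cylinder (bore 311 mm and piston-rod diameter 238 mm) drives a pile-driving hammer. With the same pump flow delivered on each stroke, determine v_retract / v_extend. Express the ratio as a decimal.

Cap-side area A_cap = π/4 × (311 mm)² = 75960 mm^2
Rod-side annular area A_ann = π/4 × (311² − 238²) = 31480 mm^2
For equal Q, v ∝ 1/A, so v_ret/v_ext = A_cap/A_ann.

v_ret/v_ext ≈ 2.41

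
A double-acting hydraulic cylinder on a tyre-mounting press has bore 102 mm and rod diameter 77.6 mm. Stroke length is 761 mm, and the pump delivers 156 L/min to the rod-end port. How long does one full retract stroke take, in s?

Rod-side annular area A_ann = π/4 × (102² − 77.6²) = 3442 mm^2
Swept volume V = A × L; t = V / Q = A·L / Q

t ≈ 1.01 s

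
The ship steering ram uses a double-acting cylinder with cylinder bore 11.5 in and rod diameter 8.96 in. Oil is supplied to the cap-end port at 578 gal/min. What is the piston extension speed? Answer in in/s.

v ≈ 21.4 in/s

Cap-side area A_cap = π/4 × (11.5 in)² = 103.9 in^2
v = Q / A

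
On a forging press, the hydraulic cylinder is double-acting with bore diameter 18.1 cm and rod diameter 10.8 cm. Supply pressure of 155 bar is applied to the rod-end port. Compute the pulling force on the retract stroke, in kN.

F ≈ 257 kN

Rod-side annular area A_ann = π/4 × (18.1² − 10.8²) = 165.7 cm^2
On retraction the pressure acts on the annular area (bore minus rod).
F = P × A_ann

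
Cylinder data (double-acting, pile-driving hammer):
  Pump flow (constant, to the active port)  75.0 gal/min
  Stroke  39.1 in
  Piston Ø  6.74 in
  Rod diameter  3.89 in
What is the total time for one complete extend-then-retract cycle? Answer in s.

t ≈ 8.05 s

Cap-side area A_cap = π/4 × (6.74 in)² = 35.68 in^2
Rod-side annular area A_ann = π/4 × (6.74² − 3.89²) = 23.79 in^2
t_ext = A_cap·L/Q = 4.831 s
t_ret = A_ann·L/Q = 3.222 s
t_cycle = t_ext + t_ret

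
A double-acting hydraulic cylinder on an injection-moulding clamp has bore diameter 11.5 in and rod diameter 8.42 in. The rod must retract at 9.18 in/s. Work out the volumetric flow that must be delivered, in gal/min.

Rod-side annular area A_ann = π/4 × (11.5² − 8.42²) = 48.19 in^2
Q = A × v

Q ≈ 115 gal/min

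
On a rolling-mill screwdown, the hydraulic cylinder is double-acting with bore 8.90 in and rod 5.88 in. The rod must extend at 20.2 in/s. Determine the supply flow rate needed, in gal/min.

Q ≈ 326 gal/min

Cap-side area A_cap = π/4 × (8.90 in)² = 62.21 in^2
Q = A × v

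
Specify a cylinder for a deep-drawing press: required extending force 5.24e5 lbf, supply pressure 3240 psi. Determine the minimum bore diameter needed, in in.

D ≈ 14.3 in

Extension force acts on the full piston face: F = P × (π/4)D².
D = √(4F / (πP)) = √(4 × 5.24e5 lbf / (π × 3240 psi))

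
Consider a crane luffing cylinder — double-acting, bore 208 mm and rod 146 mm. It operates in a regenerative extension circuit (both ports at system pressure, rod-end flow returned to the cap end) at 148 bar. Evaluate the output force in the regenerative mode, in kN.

F ≈ 248 kN

With equal pressure on both faces, forces on the annular region cancel; the net push is pressure × rod cross-section.
Rod cross-section A_rod = π/4 × (146 mm)² = 16740 mm^2
F = P × A_rod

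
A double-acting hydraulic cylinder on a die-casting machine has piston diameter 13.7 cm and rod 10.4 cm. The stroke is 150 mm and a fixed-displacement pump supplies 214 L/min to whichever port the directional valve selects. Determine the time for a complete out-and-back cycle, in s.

t ≈ 0.883 s

Cap-side area A_cap = π/4 × (13.7 cm)² = 147.4 cm^2
Rod-side annular area A_ann = π/4 × (13.7² − 10.4²) = 62.46 cm^2
t_ext = A_cap·L/Q = 0.6200 s
t_ret = A_ann·L/Q = 0.2627 s
t_cycle = t_ext + t_ret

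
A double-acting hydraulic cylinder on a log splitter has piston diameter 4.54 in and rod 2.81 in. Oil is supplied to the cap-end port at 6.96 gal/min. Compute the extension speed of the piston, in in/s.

v ≈ 1.66 in/s

Cap-side area A_cap = π/4 × (4.54 in)² = 16.19 in^2
v = Q / A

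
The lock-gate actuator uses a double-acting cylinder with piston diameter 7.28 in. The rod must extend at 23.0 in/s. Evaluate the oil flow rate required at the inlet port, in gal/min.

Q ≈ 249 gal/min

Cap-side area A_cap = π/4 × (7.28 in)² = 41.62 in^2
Q = A × v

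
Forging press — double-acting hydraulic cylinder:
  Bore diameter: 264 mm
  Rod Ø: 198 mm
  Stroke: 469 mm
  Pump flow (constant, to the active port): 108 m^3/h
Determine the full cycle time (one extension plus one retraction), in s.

Cap-side area A_cap = π/4 × (264 mm)² = 54740 mm^2
Rod-side annular area A_ann = π/4 × (264² − 198²) = 23950 mm^2
t_ext = A_cap·L/Q = 0.8558 s
t_ret = A_ann·L/Q = 0.3744 s
t_cycle = t_ext + t_ret

t ≈ 1.23 s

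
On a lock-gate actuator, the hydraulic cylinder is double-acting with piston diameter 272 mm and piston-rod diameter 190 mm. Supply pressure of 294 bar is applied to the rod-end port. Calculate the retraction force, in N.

F ≈ 8.75e5 N

Rod-side annular area A_ann = π/4 × (272² − 190²) = 29750 mm^2
On retraction the pressure acts on the annular area (bore minus rod).
F = P × A_ann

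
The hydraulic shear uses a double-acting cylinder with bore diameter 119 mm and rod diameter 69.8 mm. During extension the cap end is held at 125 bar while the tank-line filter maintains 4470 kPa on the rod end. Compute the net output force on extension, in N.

F ≈ 1.06e5 N

Cap-side area A_cap = π/4 × (119 mm)² = 11120 mm^2
Rod-side annular area A_ann = π/4 × (119² − 69.8²) = 7296 mm^2
Net thrust = P_cap·A_cap − P_rod·A_ann = 1.390e5 N − 32610 N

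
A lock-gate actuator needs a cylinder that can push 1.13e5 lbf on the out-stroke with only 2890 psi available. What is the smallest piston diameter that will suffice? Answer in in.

Extension force acts on the full piston face: F = P × (π/4)D².
D = √(4F / (πP)) = √(4 × 1.13e5 lbf / (π × 2890 psi))

D ≈ 7.06 in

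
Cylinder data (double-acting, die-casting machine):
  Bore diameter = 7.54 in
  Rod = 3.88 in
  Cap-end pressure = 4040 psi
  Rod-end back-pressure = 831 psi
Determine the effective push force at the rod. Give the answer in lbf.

F ≈ 1.53e5 lbf

Cap-side area A_cap = π/4 × (7.54 in)² = 44.65 in^2
Rod-side annular area A_ann = π/4 × (7.54² − 3.88²) = 32.83 in^2
Net thrust = P_cap·A_cap − P_rod·A_ann = 1.804e5 lbf − 27280 lbf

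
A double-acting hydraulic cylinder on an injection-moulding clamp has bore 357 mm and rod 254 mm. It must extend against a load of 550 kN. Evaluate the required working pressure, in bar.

P ≈ 54.9 bar

Cap-side area A_cap = π/4 × (357 mm)² = 1.001e5 mm^2
P = F / A = 550 kN / A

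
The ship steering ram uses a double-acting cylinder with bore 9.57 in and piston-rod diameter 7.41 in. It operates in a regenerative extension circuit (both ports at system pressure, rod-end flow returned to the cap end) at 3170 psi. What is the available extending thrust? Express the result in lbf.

F ≈ 1.37e5 lbf

With equal pressure on both faces, forces on the annular region cancel; the net push is pressure × rod cross-section.
Rod cross-section A_rod = π/4 × (7.41 in)² = 43.12 in^2
F = P × A_rod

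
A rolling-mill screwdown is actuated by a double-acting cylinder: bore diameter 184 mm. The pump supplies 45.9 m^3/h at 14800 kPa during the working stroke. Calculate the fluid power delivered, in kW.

Hydraulic power = P × Q

W ≈ 189 kW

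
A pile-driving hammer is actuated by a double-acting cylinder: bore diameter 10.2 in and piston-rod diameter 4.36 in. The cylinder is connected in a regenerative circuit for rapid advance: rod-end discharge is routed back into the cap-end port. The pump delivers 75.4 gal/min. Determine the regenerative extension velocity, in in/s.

In regeneration the rod-end outflow joins the pump flow into the cap end, so the net volume the pump must supply per unit advance equals the rod cross-section area.
Rod cross-section A_rod = π/4 × (4.36 in)² = 14.93 in^2
v = Q_pump / A_rod

v ≈ 19.4 in/s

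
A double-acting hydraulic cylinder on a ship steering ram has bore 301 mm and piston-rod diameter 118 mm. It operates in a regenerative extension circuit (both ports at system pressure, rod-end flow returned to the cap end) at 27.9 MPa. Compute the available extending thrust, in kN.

F ≈ 305 kN

With equal pressure on both faces, forces on the annular region cancel; the net push is pressure × rod cross-section.
Rod cross-section A_rod = π/4 × (118 mm)² = 10940 mm^2
F = P × A_rod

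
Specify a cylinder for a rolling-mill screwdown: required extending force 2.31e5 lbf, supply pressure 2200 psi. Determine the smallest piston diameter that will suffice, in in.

D ≈ 11.6 in

Extension force acts on the full piston face: F = P × (π/4)D².
D = √(4F / (πP)) = √(4 × 2.31e5 lbf / (π × 2200 psi))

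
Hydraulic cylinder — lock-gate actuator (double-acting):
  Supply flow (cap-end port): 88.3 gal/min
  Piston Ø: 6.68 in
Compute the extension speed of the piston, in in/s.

v ≈ 9.70 in/s

Cap-side area A_cap = π/4 × (6.68 in)² = 35.05 in^2
v = Q / A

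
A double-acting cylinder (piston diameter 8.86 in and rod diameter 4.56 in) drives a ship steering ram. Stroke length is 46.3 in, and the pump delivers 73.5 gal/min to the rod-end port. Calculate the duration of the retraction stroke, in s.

Rod-side annular area A_ann = π/4 × (8.86² − 4.56²) = 45.32 in^2
Swept volume V = A × L; t = V / Q = A·L / Q

t ≈ 7.42 s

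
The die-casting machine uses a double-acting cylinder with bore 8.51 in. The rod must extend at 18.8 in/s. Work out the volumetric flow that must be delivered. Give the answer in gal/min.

Cap-side area A_cap = π/4 × (8.51 in)² = 56.88 in^2
Q = A × v

Q ≈ 278 gal/min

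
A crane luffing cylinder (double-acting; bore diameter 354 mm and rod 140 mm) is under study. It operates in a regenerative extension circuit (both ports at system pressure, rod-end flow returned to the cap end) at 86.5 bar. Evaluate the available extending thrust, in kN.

F ≈ 133 kN

With equal pressure on both faces, forces on the annular region cancel; the net push is pressure × rod cross-section.
Rod cross-section A_rod = π/4 × (140 mm)² = 15390 mm^2
F = P × A_rod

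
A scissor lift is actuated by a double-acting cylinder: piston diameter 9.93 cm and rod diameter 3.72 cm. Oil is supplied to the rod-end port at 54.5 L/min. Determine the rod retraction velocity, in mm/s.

v ≈ 136 mm/s

Rod-side annular area A_ann = π/4 × (9.93² − 3.72²) = 66.58 cm^2
Flow into the rod-end port fills the annular volume.
v = Q / A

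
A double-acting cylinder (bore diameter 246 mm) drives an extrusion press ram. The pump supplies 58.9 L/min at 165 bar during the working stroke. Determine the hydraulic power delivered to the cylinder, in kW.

Hydraulic power = P × Q

W ≈ 16.2 kW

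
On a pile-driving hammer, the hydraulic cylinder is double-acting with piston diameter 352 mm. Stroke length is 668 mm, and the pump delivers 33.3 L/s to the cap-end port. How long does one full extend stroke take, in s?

t ≈ 1.95 s

Cap-side area A_cap = π/4 × (352 mm)² = 97310 mm^2
Swept volume V = A × L; t = V / Q = A·L / Q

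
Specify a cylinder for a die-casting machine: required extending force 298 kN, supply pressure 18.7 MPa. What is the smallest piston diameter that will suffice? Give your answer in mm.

D ≈ 142 mm

Extension force acts on the full piston face: F = P × (π/4)D².
D = √(4F / (πP)) = √(4 × 298 kN / (π × 18.7 MPa))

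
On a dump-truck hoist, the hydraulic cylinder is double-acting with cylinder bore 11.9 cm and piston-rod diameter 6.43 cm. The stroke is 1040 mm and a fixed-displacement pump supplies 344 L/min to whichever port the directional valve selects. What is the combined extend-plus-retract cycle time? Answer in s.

t ≈ 3.45 s

Cap-side area A_cap = π/4 × (11.9 cm)² = 111.2 cm^2
Rod-side annular area A_ann = π/4 × (11.9² − 6.43²) = 78.75 cm^2
t_ext = A_cap·L/Q = 2.017 s
t_ret = A_ann·L/Q = 1.428 s
t_cycle = t_ext + t_ret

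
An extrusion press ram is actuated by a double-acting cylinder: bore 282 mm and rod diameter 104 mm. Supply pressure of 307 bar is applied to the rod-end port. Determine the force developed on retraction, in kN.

F ≈ 1660 kN

Rod-side annular area A_ann = π/4 × (282² − 104²) = 53960 mm^2
On retraction the pressure acts on the annular area (bore minus rod).
F = P × A_ann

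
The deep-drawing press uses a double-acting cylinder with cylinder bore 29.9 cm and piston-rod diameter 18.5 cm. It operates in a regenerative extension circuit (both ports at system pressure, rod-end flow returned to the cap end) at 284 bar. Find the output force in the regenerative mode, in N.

F ≈ 7.63e5 N

With equal pressure on both faces, forces on the annular region cancel; the net push is pressure × rod cross-section.
Rod cross-section A_rod = π/4 × (18.5 cm)² = 268.8 cm^2
F = P × A_rod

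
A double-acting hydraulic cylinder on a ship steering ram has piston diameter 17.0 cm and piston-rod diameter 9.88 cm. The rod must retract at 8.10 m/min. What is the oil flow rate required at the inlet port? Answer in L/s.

Q ≈ 2.03 L/s

Rod-side annular area A_ann = π/4 × (17.0² − 9.88²) = 150.3 cm^2
Q = A × v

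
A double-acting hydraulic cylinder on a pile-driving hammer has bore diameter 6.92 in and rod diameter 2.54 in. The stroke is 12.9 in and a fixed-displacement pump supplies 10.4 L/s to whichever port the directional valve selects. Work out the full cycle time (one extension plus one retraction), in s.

t ≈ 1.43 s

Cap-side area A_cap = π/4 × (6.92 in)² = 37.61 in^2
Rod-side annular area A_ann = π/4 × (6.92² − 2.54²) = 32.54 in^2
t_ext = A_cap·L/Q = 0.7645 s
t_ret = A_ann·L/Q = 0.6615 s
t_cycle = t_ext + t_ret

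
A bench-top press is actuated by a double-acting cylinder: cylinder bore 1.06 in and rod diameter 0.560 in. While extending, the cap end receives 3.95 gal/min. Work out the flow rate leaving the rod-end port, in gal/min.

Q_out ≈ 2.85 gal/min

Cap-side area A_cap = π/4 × (1.06 in)² = 0.8825 in^2
Rod-side annular area A_ann = π/4 × (1.06² − 0.560²) = 0.6362 in^2
Piston speed v = Q_in/A_cap; rod-end outflow Q_out = v × A_ann = Q_in × A_ann/A_cap.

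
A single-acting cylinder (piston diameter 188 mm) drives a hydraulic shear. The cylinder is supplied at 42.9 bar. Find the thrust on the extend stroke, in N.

F ≈ 1.19e5 N

Cap-side area A_cap = π/4 × (188 mm)² = 27760 mm^2
F = P × A_cap = 42.9 bar × A_cap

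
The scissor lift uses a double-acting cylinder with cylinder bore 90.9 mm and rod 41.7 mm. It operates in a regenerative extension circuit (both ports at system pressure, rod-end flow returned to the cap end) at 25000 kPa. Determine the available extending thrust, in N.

With equal pressure on both faces, forces on the annular region cancel; the net push is pressure × rod cross-section.
Rod cross-section A_rod = π/4 × (41.7 mm)² = 1366 mm^2
F = P × A_rod

F ≈ 34100 N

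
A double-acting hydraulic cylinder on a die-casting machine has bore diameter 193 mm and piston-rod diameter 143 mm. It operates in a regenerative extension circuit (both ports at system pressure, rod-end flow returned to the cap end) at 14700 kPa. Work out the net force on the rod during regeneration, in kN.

With equal pressure on both faces, forces on the annular region cancel; the net push is pressure × rod cross-section.
Rod cross-section A_rod = π/4 × (143 mm)² = 16060 mm^2
F = P × A_rod

F ≈ 236 kN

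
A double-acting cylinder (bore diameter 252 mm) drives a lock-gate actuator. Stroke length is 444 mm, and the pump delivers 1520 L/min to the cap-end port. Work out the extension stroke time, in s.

Cap-side area A_cap = π/4 × (252 mm)² = 49880 mm^2
Swept volume V = A × L; t = V / Q = A·L / Q

t ≈ 0.874 s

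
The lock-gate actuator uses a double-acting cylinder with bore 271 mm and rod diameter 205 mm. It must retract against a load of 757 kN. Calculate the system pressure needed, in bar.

Rod-side annular area A_ann = π/4 × (271² − 205²) = 24670 mm^2
Retraction: pressure acts on the annular area.
P = F / A = 757 kN / A

P ≈ 307 bar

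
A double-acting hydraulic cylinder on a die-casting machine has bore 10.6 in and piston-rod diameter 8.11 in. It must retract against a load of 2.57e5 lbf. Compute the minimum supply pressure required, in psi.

P ≈ 7020 psi

Rod-side annular area A_ann = π/4 × (10.6² − 8.11²) = 36.59 in^2
Retraction: pressure acts on the annular area.
P = F / A = 2.57e5 lbf / A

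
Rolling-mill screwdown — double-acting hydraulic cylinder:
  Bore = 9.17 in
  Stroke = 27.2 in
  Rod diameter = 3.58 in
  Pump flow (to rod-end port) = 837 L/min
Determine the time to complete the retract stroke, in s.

Rod-side annular area A_ann = π/4 × (9.17² − 3.58²) = 55.98 in^2
Swept volume V = A × L; t = V / Q = A·L / Q

t ≈ 1.79 s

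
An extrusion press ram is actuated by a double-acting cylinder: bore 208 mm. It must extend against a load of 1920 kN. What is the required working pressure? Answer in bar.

P ≈ 565 bar

Cap-side area A_cap = π/4 × (208 mm)² = 33980 mm^2
P = F / A = 1920 kN / A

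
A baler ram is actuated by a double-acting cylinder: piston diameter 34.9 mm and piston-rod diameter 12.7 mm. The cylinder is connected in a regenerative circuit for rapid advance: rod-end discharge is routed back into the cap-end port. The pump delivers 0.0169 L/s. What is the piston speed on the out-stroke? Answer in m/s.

In regeneration the rod-end outflow joins the pump flow into the cap end, so the net volume the pump must supply per unit advance equals the rod cross-section area.
Rod cross-section A_rod = π/4 × (12.7 mm)² = 126.7 mm^2
v = Q_pump / A_rod

v ≈ 0.133 m/s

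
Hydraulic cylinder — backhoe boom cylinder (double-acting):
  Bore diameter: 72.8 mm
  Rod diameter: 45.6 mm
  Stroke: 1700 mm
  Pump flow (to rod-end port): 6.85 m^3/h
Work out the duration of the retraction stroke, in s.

t ≈ 2.26 s

Rod-side annular area A_ann = π/4 × (72.8² − 45.6²) = 2529 mm^2
Swept volume V = A × L; t = V / Q = A·L / Q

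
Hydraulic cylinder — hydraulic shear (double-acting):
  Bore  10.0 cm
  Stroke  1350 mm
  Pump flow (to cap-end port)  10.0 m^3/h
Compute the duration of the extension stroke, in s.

t ≈ 3.82 s

Cap-side area A_cap = π/4 × (10.0 cm)² = 78.54 cm^2
Swept volume V = A × L; t = V / Q = A·L / Q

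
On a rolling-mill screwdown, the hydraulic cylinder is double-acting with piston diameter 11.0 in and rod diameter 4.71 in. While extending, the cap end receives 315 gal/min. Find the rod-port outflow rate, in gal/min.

Cap-side area A_cap = π/4 × (11.0 in)² = 95.03 in^2
Rod-side annular area A_ann = π/4 × (11.0² − 4.71²) = 77.61 in^2
Piston speed v = Q_in/A_cap; rod-end outflow Q_out = v × A_ann = Q_in × A_ann/A_cap.

Q_out ≈ 257 gal/min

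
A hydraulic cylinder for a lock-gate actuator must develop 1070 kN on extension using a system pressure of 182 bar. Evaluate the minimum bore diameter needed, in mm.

D ≈ 274 mm

Extension force acts on the full piston face: F = P × (π/4)D².
D = √(4F / (πP)) = √(4 × 1070 kN / (π × 182 bar))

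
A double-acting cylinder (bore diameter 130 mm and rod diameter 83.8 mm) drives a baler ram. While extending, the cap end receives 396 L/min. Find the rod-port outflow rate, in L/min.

Cap-side area A_cap = π/4 × (130 mm)² = 13270 mm^2
Rod-side annular area A_ann = π/4 × (130² − 83.8²) = 7758 mm^2
Piston speed v = Q_in/A_cap; rod-end outflow Q_out = v × A_ann = Q_in × A_ann/A_cap.

Q_out ≈ 231 L/min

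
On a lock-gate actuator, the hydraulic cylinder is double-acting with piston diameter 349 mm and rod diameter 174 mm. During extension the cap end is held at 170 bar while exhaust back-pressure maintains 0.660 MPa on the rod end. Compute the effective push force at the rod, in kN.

F ≈ 1580 kN

Cap-side area A_cap = π/4 × (349 mm)² = 95660 mm^2
Rod-side annular area A_ann = π/4 × (349² − 174²) = 71880 mm^2
Net thrust = P_cap·A_cap − P_rod·A_ann = 1626 kN − 47.44 kN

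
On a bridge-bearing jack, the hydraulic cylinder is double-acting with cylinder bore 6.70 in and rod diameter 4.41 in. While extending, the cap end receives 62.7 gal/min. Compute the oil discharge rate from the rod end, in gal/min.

Cap-side area A_cap = π/4 × (6.70 in)² = 35.26 in^2
Rod-side annular area A_ann = π/4 × (6.70² − 4.41²) = 19.98 in^2
Piston speed v = Q_in/A_cap; rod-end outflow Q_out = v × A_ann = Q_in × A_ann/A_cap.

Q_out ≈ 35.5 gal/min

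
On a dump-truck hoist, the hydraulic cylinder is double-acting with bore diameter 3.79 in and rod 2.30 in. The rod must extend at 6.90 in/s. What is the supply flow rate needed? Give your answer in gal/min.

Cap-side area A_cap = π/4 × (3.79 in)² = 11.28 in^2
Q = A × v

Q ≈ 20.2 gal/min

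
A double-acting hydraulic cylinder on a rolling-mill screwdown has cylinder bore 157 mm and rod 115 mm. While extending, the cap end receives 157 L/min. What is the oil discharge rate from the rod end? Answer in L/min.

Cap-side area A_cap = π/4 × (157 mm)² = 19360 mm^2
Rod-side annular area A_ann = π/4 × (157² − 115²) = 8972 mm^2
Piston speed v = Q_in/A_cap; rod-end outflow Q_out = v × A_ann = Q_in × A_ann/A_cap.

Q_out ≈ 72.8 L/min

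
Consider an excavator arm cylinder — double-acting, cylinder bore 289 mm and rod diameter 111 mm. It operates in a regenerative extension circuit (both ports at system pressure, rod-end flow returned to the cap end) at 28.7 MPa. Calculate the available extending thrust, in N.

With equal pressure on both faces, forces on the annular region cancel; the net push is pressure × rod cross-section.
Rod cross-section A_rod = π/4 × (111 mm)² = 9677 mm^2
F = P × A_rod

F ≈ 2.78e5 N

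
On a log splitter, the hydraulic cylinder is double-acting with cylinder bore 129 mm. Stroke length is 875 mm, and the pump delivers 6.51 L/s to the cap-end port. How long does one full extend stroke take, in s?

Cap-side area A_cap = π/4 × (129 mm)² = 13070 mm^2
Swept volume V = A × L; t = V / Q = A·L / Q

t ≈ 1.76 s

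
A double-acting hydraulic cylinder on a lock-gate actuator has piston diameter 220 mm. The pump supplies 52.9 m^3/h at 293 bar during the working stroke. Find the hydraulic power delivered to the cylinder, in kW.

W ≈ 431 kW

Hydraulic power = P × Q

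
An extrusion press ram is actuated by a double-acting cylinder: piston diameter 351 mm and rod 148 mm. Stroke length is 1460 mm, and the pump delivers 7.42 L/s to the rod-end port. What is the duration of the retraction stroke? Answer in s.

Rod-side annular area A_ann = π/4 × (351² − 148²) = 79560 mm^2
Swept volume V = A × L; t = V / Q = A·L / Q

t ≈ 15.7 s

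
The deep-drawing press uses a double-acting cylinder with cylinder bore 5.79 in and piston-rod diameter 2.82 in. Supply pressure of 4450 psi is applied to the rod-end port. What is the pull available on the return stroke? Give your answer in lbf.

F ≈ 89400 lbf

Rod-side annular area A_ann = π/4 × (5.79² − 2.82²) = 20.08 in^2
On retraction the pressure acts on the annular area (bore minus rod).
F = P × A_ann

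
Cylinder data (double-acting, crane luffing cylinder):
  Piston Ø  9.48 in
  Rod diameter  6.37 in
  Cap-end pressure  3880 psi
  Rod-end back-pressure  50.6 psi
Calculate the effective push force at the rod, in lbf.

F ≈ 2.72e5 lbf

Cap-side area A_cap = π/4 × (9.48 in)² = 70.58 in^2
Rod-side annular area A_ann = π/4 × (9.48² − 6.37²) = 38.72 in^2
Net thrust = P_cap·A_cap − P_rod·A_ann = 2.739e5 lbf − 1959 lbf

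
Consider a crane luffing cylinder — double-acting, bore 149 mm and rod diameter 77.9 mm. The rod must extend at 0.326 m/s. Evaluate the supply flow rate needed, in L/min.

Q ≈ 341 L/min

Cap-side area A_cap = π/4 × (149 mm)² = 17440 mm^2
Q = A × v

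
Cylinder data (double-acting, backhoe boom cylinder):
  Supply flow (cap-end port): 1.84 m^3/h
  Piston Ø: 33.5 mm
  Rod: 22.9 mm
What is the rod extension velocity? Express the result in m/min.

v ≈ 34.8 m/min

Cap-side area A_cap = π/4 × (33.5 mm)² = 881.4 mm^2
v = Q / A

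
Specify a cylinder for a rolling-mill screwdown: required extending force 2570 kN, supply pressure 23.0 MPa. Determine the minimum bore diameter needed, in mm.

D ≈ 377 mm

Extension force acts on the full piston face: F = P × (π/4)D².
D = √(4F / (πP)) = √(4 × 2570 kN / (π × 23.0 MPa))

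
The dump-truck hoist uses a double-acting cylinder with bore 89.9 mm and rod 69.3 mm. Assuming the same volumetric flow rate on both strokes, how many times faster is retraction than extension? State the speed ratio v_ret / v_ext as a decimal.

v_ret/v_ext ≈ 2.46

Cap-side area A_cap = π/4 × (89.9 mm)² = 6348 mm^2
Rod-side annular area A_ann = π/4 × (89.9² − 69.3²) = 2576 mm^2
For equal Q, v ∝ 1/A, so v_ret/v_ext = A_cap/A_ann.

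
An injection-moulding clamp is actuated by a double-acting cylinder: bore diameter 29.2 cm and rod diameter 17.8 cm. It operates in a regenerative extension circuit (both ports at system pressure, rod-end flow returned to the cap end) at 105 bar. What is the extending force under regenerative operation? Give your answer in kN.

F ≈ 261 kN

With equal pressure on both faces, forces on the annular region cancel; the net push is pressure × rod cross-section.
Rod cross-section A_rod = π/4 × (17.8 cm)² = 248.8 cm^2
F = P × A_rod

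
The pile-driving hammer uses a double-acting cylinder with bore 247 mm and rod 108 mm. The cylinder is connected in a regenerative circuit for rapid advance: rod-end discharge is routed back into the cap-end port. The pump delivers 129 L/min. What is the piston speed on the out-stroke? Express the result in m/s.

v ≈ 0.235 m/s

In regeneration the rod-end outflow joins the pump flow into the cap end, so the net volume the pump must supply per unit advance equals the rod cross-section area.
Rod cross-section A_rod = π/4 × (108 mm)² = 9161 mm^2
v = Q_pump / A_rod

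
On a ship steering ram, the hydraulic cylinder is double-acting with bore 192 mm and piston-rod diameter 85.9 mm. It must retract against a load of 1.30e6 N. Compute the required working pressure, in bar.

Rod-side annular area A_ann = π/4 × (192² − 85.9²) = 23160 mm^2
Retraction: pressure acts on the annular area.
P = F / A = 1.30e6 N / A

P ≈ 561 bar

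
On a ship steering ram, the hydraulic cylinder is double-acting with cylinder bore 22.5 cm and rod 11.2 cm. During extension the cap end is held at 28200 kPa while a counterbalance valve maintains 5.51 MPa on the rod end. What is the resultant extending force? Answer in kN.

Cap-side area A_cap = π/4 × (22.5 cm)² = 397.6 cm^2
Rod-side annular area A_ann = π/4 × (22.5² − 11.2²) = 299.1 cm^2
Net thrust = P_cap·A_cap − P_rod·A_ann = 1121 kN − 164.8 kN

F ≈ 956 kN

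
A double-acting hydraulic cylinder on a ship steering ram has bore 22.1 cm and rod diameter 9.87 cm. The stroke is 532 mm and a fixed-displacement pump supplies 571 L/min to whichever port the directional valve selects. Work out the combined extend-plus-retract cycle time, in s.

Cap-side area A_cap = π/4 × (22.1 cm)² = 383.6 cm^2
Rod-side annular area A_ann = π/4 × (22.1² − 9.87²) = 307.1 cm^2
t_ext = A_cap·L/Q = 2.144 s
t_ret = A_ann·L/Q = 1.717 s
t_cycle = t_ext + t_ret

t ≈ 3.86 s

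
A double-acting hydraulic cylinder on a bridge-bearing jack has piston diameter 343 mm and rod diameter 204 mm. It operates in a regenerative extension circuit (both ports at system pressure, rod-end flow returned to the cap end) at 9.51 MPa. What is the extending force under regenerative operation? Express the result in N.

F ≈ 3.11e5 N

With equal pressure on both faces, forces on the annular region cancel; the net push is pressure × rod cross-section.
Rod cross-section A_rod = π/4 × (204 mm)² = 32690 mm^2
F = P × A_rod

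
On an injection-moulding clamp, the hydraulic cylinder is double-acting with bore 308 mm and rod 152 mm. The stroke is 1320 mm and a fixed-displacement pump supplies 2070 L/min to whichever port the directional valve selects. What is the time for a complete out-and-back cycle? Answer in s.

Cap-side area A_cap = π/4 × (308 mm)² = 74510 mm^2
Rod-side annular area A_ann = π/4 × (308² − 152²) = 56360 mm^2
t_ext = A_cap·L/Q = 2.851 s
t_ret = A_ann·L/Q = 2.156 s
t_cycle = t_ext + t_ret

t ≈ 5.01 s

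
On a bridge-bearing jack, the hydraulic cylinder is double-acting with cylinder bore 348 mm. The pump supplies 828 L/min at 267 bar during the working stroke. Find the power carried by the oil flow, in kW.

W ≈ 368 kW

Hydraulic power = P × Q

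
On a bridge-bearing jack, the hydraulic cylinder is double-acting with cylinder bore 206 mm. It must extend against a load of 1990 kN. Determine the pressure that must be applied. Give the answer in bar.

P ≈ 597 bar

Cap-side area A_cap = π/4 × (206 mm)² = 33330 mm^2
P = F / A = 1990 kN / A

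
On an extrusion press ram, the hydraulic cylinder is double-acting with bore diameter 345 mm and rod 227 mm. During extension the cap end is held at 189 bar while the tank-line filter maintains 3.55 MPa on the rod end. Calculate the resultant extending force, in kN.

Cap-side area A_cap = π/4 × (345 mm)² = 93480 mm^2
Rod-side annular area A_ann = π/4 × (345² − 227²) = 53010 mm^2
Net thrust = P_cap·A_cap − P_rod·A_ann = 1767 kN − 188.2 kN

F ≈ 1580 kN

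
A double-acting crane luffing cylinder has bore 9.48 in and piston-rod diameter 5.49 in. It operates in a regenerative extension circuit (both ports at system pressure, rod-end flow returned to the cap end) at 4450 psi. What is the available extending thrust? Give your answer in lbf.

F ≈ 1.05e5 lbf

With equal pressure on both faces, forces on the annular region cancel; the net push is pressure × rod cross-section.
Rod cross-section A_rod = π/4 × (5.49 in)² = 23.67 in^2
F = P × A_rod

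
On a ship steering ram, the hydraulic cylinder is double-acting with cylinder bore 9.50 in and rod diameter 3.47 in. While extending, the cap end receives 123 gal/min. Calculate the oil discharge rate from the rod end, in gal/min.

Cap-side area A_cap = π/4 × (9.50 in)² = 70.88 in^2
Rod-side annular area A_ann = π/4 × (9.50² − 3.47²) = 61.43 in^2
Piston speed v = Q_in/A_cap; rod-end outflow Q_out = v × A_ann = Q_in × A_ann/A_cap.

Q_out ≈ 107 gal/min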